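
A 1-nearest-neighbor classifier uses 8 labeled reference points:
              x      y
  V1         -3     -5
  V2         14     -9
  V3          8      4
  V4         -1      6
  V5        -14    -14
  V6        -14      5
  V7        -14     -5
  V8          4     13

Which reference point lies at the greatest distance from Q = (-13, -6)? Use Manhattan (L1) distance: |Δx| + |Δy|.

d(Q,V1) = |-13−(-3)| + |-6−(-5)| = 10 + 1 = 11
d(Q,V2) = |-13−14| + |-6−(-9)| = 27 + 3 = 30
d(Q,V3) = |-13−8| + |-6−4| = 21 + 10 = 31
d(Q,V4) = |-13−(-1)| + |-6−6| = 12 + 12 = 24
d(Q,V5) = |-13−(-14)| + |-6−(-14)| = 1 + 8 = 9
d(Q,V6) = |-13−(-14)| + |-6−5| = 1 + 11 = 12
d(Q,V7) = |-13−(-14)| + |-6−(-5)| = 1 + 1 = 2
d(Q,V8) = |-13−4| + |-6−13| = 17 + 19 = 36
The largest is to V8.

V8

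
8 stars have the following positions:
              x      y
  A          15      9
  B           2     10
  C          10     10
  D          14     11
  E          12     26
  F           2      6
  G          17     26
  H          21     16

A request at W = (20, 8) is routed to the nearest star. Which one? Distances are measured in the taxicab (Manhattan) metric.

A

d(W,A) = 5 + 1 = 6
d(W,B) = 18 + 2 = 20
d(W,C) = 10 + 2 = 12
d(W,D) = 6 + 3 = 9
d(W,E) = 8 + 18 = 26
d(W,F) = 18 + 2 = 20
d(W,G) = 3 + 18 = 21
d(W,H) = 1 + 8 = 9
The smallest is to A, so W lies in the Voronoi region of A.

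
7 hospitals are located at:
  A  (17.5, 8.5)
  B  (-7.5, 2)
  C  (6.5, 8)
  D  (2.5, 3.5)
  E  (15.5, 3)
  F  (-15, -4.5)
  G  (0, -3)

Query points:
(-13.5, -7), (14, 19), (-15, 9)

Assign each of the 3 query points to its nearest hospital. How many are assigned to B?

1

(-13.5, -7) — d² to each: A:1201.25, B:117, C:625, D:366.25, E:941, F:8.5, G:198.25 → nearest is F
(14, 19) — d² to each: A:122.5, B:751.25, C:177.25, D:372.5, E:258.25, F:1393.25, G:680 → nearest is A
(-15, 9) — d² to each: A:1056.5, B:105.25, C:463.25, D:336.5, E:966.25, F:182.25, G:369 → nearest is B
1 of the 3 points has B as nearest.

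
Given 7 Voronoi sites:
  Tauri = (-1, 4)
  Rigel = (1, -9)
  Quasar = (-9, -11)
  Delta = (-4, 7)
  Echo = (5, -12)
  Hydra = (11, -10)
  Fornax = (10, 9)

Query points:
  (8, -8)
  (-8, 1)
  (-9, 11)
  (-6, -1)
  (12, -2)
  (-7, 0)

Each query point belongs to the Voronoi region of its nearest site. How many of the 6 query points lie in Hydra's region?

(8, -8) — d² to each: Tauri:225, Rigel:50, Quasar:298, Delta:369, Echo:25, Hydra:13, Fornax:293 → nearest is Hydra
(-8, 1) — d² to each: Tauri:58, Rigel:181, Quasar:145, Delta:52, Echo:338, Hydra:482, Fornax:388 → nearest is Delta
(-9, 11) — d² to each: Tauri:113, Rigel:500, Quasar:484, Delta:41, Echo:725, Hydra:841, Fornax:365 → nearest is Delta
(-6, -1) — d² to each: Tauri:50, Rigel:113, Quasar:109, Delta:68, Echo:242, Hydra:370, Fornax:356 → nearest is Tauri
(12, -2) — d² to each: Tauri:205, Rigel:170, Quasar:522, Delta:337, Echo:149, Hydra:65, Fornax:125 → nearest is Hydra
(-7, 0) — d² to each: Tauri:52, Rigel:145, Quasar:125, Delta:58, Echo:288, Hydra:424, Fornax:370 → nearest is Tauri
2 of the 6 points have Hydra as nearest.

2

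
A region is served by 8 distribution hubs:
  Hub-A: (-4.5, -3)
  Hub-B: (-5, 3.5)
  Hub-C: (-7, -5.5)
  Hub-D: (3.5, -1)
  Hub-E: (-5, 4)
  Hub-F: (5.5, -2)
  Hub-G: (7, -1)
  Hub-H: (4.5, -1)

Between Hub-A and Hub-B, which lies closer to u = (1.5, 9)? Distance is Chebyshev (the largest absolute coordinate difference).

Hub-B

d(u, Hub-A) = max(6, 12) = 12
d(u, Hub-B) = max(6.5, 5.5) = 6.5
12 > 6.5, so Hub-B is closer.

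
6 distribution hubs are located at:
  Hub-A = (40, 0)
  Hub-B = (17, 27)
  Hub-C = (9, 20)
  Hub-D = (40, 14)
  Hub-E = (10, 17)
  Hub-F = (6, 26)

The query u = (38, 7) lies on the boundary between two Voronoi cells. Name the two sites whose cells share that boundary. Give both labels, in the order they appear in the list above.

Squared distances from u to each site:
d²(u, Hub-A) = (38−40)² + (7−0)² = 4 + 49 = 53
d²(u, Hub-B) = (38−17)² + (7−27)² = 441 + 400 = 841
d²(u, Hub-C) = (38−9)² + (7−20)² = 841 + 169 = 1010
d²(u, Hub-D) = (38−40)² + (7−14)² = 4 + 49 = 53
d²(u, Hub-E) = (38−10)² + (7−17)² = 784 + 100 = 884
d²(u, Hub-F) = (38−6)² + (7−26)² = 1024 + 361 = 1385
u is equidistant from Hub-A and Hub-D (both at squared distance 53), and every other site is strictly farther — so u lies on the Hub-A–Hub-D Voronoi edge.

Hub-A and Hub-D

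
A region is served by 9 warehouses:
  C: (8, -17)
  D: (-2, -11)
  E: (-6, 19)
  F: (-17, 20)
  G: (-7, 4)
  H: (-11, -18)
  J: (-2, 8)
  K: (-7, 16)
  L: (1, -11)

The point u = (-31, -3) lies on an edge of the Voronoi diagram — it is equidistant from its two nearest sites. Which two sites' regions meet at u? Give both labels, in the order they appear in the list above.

Squared distances from u to each site:
|uC|² = (-31−8)² + (-3−(-17))² = 1521 + 196 = 1717
|uD|² = (-31−(-2))² + (-3−(-11))² = 841 + 64 = 905
|uE|² = (-31−(-6))² + (-3−19)² = 625 + 484 = 1109
|uF|² = (-31−(-17))² + (-3−20)² = 196 + 529 = 725
|uG|² = (-31−(-7))² + (-3−4)² = 576 + 49 = 625
|uH|² = (-31−(-11))² + (-3−(-18))² = 400 + 225 = 625
|uJ|² = (-31−(-2))² + (-3−8)² = 841 + 121 = 962
|uK|² = (-31−(-7))² + (-3−16)² = 576 + 361 = 937
|uL|² = (-31−1)² + (-3−(-11))² = 1024 + 64 = 1088
u is equidistant from G and H (both at squared distance 625), and every other site is strictly farther — so u lies on the G–H Voronoi edge.

G and H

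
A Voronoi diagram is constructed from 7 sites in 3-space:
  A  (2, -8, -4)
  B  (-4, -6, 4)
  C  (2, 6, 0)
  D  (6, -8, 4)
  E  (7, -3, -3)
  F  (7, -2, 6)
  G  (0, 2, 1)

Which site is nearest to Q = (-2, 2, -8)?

G

Compare squared distances (the ordering matches that of the actual distances):
|QA|² = 16 + 100 + 16 = 132
|QB|² = 4 + 64 + 144 = 212
|QC|² = 16 + 16 + 64 = 96
|QD|² = 64 + 100 + 144 = 308
|QE|² = 81 + 25 + 25 = 131
|QF|² = 81 + 16 + 196 = 293
|QG|² = 4 + 0 + 81 = 85
Minimum is at G.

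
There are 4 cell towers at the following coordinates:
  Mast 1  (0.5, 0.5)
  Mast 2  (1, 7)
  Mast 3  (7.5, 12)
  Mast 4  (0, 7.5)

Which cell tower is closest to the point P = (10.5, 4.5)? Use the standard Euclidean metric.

Mast 3

Compare squared distances (the ordering matches that of the actual distances):
d²(P, Mast 1) = 100 + 16 = 116
d²(P, Mast 2) = 90.25 + 6.25 = 96.5
d²(P, Mast 3) = 9 + 56.25 = 65.25
d²(P, Mast 4) = 110.25 + 9 = 119.25
Minimum is at Mast 3.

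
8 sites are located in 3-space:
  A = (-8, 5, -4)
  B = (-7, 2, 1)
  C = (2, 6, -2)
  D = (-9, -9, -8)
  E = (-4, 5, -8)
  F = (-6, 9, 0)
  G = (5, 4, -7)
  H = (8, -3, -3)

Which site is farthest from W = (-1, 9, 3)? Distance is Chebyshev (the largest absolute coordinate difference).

d(W,A) = max(7, 4, 7) = 7
d(W,B) = max(6, 7, 2) = 7
d(W,C) = max(3, 3, 5) = 5
d(W,D) = max(8, 18, 11) = 18
d(W,E) = max(3, 4, 11) = 11
d(W,F) = max(5, 0, 3) = 5
d(W,G) = max(6, 5, 10) = 10
d(W,H) = max(9, 12, 6) = 12
The largest is to D.

D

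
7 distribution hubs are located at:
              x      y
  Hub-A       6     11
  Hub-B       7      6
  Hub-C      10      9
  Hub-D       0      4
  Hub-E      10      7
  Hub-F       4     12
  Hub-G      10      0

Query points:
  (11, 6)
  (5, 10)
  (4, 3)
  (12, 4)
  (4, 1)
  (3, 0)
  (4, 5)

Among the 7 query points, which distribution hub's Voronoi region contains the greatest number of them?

Hub-D

(11, 6) — d² to each: Hub-A:50, Hub-B:16, Hub-C:10, Hub-D:125, Hub-E:2, Hub-F:85, Hub-G:37 → nearest is Hub-E
(5, 10) — d² to each: Hub-A:2, Hub-B:20, Hub-C:26, Hub-D:61, Hub-E:34, Hub-F:5, Hub-G:125 → nearest is Hub-A
(4, 3) — d² to each: Hub-A:68, Hub-B:18, Hub-C:72, Hub-D:17, Hub-E:52, Hub-F:81, Hub-G:45 → nearest is Hub-D
(12, 4) — d² to each: Hub-A:85, Hub-B:29, Hub-C:29, Hub-D:144, Hub-E:13, Hub-F:128, Hub-G:20 → nearest is Hub-E
(4, 1) — d² to each: Hub-A:104, Hub-B:34, Hub-C:100, Hub-D:25, Hub-E:72, Hub-F:121, Hub-G:37 → nearest is Hub-D
(3, 0) — d² to each: Hub-A:130, Hub-B:52, Hub-C:130, Hub-D:25, Hub-E:98, Hub-F:145, Hub-G:49 → nearest is Hub-D
(4, 5) — d² to each: Hub-A:40, Hub-B:10, Hub-C:52, Hub-D:17, Hub-E:40, Hub-F:49, Hub-G:61 → nearest is Hub-B
Tally — Hub-A:1, Hub-B:1, Hub-D:3, Hub-E:2. Hub-D captures the most (3).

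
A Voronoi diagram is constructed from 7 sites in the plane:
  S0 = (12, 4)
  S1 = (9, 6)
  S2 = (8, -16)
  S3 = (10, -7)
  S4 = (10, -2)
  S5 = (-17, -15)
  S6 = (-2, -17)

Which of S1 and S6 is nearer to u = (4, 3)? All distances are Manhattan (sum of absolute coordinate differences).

d(u,S1) = |4−9| + |3−6| = 5 + 3 = 8
d(u,S6) = |4−(-2)| + |3−(-17)| = 6 + 20 = 26
8 < 26, so S1 is closer.

S1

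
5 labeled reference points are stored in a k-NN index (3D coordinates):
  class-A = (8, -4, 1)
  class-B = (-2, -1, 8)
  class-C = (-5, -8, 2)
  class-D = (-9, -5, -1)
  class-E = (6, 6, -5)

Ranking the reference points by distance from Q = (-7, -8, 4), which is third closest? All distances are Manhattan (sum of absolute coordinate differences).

class-B

d(Q, class-A) = 15 + 4 + 3 = 22
d(Q, class-B) = 5 + 7 + 4 = 16
d(Q, class-C) = 2 + 0 + 2 = 4
d(Q, class-D) = 2 + 3 + 5 = 10
d(Q, class-E) = 13 + 14 + 9 = 36
Sorted ascending: class-C, class-D, class-B, class-A, … — the third-nearest is class-B.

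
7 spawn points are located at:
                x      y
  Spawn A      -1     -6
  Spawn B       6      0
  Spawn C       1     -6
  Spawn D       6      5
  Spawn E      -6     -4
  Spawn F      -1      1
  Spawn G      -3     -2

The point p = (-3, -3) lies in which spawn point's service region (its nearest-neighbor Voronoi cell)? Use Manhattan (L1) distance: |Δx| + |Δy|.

Spawn G

d(p, Spawn A) = |-3−(-1)| + |-3−(-6)| = 2 + 3 = 5
d(p, Spawn B) = |-3−6| + |-3−0| = 9 + 3 = 12
d(p, Spawn C) = |-3−1| + |-3−(-6)| = 4 + 3 = 7
d(p, Spawn D) = |-3−6| + |-3−5| = 9 + 8 = 17
d(p, Spawn E) = |-3−(-6)| + |-3−(-4)| = 3 + 1 = 4
d(p, Spawn F) = |-3−(-1)| + |-3−1| = 2 + 4 = 6
d(p, Spawn G) = |-3−(-3)| + |-3−(-2)| = 0 + 1 = 1
Spawn G is nearest.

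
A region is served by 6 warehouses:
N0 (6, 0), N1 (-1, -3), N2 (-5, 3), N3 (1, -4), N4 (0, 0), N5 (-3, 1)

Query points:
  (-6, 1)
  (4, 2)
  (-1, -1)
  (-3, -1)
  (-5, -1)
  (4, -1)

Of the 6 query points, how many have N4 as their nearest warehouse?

1

(-6, 1) — d² to each: N0:145, N1:41, N2:5, N3:74, N4:37, N5:9 → nearest is N2
(4, 2) — d² to each: N0:8, N1:50, N2:82, N3:45, N4:20, N5:50 → nearest is N0
(-1, -1) — d² to each: N0:50, N1:4, N2:32, N3:13, N4:2, N5:8 → nearest is N4
(-3, -1) — d² to each: N0:82, N1:8, N2:20, N3:25, N4:10, N5:4 → nearest is N5
(-5, -1) — d² to each: N0:122, N1:20, N2:16, N3:45, N4:26, N5:8 → nearest is N5
(4, -1) — d² to each: N0:5, N1:29, N2:97, N3:18, N4:17, N5:53 → nearest is N0
1 of the 6 points has N4 as nearest.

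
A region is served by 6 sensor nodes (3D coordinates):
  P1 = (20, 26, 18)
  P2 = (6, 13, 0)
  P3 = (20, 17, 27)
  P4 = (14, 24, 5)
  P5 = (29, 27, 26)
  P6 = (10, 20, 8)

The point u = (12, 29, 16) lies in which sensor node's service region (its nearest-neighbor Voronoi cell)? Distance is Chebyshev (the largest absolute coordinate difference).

P1

d(u,P1) = max(8, 3, 2) = 8
d(u,P2) = max(6, 16, 16) = 16
d(u,P3) = max(8, 12, 11) = 12
d(u,P4) = max(2, 5, 11) = 11
d(u,P5) = max(17, 2, 10) = 17
d(u,P6) = max(2, 9, 8) = 9
Minimum is at P1.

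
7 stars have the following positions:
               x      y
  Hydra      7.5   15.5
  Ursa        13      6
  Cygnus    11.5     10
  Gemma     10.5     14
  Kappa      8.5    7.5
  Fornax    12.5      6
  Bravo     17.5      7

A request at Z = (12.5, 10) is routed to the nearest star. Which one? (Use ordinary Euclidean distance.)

Since √ is increasing, it suffices to compare squared distances:
d²(Z, Hydra) = (12.5−7.5)² + (10−15.5)² = 25 + 30.25 = 55.25
d²(Z, Ursa) = (12.5−13)² + (10−6)² = 0.25 + 16 = 16.25
d²(Z, Cygnus) = (12.5−11.5)² + (10−10)² = 1 + 0 = 1
d²(Z, Gemma) = (12.5−10.5)² + (10−14)² = 4 + 16 = 20
d²(Z, Kappa) = (12.5−8.5)² + (10−7.5)² = 16 + 6.25 = 22.25
d²(Z, Fornax) = (12.5−12.5)² + (10−6)² = 0 + 16 = 16
d²(Z, Bravo) = (12.5−17.5)² + (10−7)² = 25 + 9 = 34
Minimum is at Cygnus.

Cygnus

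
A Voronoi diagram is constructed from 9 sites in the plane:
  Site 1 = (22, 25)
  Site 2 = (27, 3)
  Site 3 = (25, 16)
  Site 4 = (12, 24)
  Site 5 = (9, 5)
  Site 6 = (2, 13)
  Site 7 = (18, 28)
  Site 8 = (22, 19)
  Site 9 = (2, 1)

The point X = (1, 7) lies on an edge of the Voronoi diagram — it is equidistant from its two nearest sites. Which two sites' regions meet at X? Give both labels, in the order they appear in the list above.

Squared distances from X to each site:
d²(X, Site 1) = (1−22)² + (7−25)² = 441 + 324 = 765
d²(X, Site 2) = (1−27)² + (7−3)² = 676 + 16 = 692
d²(X, Site 3) = (1−25)² + (7−16)² = 576 + 81 = 657
d²(X, Site 4) = (1−12)² + (7−24)² = 121 + 289 = 410
d²(X, Site 5) = (1−9)² + (7−5)² = 64 + 4 = 68
d²(X, Site 6) = (1−2)² + (7−13)² = 1 + 36 = 37
d²(X, Site 7) = (1−18)² + (7−28)² = 289 + 441 = 730
d²(X, Site 8) = (1−22)² + (7−19)² = 441 + 144 = 585
d²(X, Site 9) = (1−2)² + (7−1)² = 1 + 36 = 37
X is equidistant from Site 6 and Site 9 (both at squared distance 37), and every other site is strictly farther — so X lies on the Site 6–Site 9 Voronoi edge.

Site 6 and Site 9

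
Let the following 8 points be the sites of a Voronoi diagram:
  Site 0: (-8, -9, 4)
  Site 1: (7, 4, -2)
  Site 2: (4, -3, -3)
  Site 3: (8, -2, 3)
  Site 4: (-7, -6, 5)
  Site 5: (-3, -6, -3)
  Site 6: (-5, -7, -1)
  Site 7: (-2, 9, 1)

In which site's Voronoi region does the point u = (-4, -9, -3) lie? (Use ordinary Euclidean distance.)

Since √ is increasing, it suffices to compare squared distances:
d²(u, Site 0) = 16 + 0 + 49 = 65
d²(u, Site 1) = 121 + 169 + 1 = 291
d²(u, Site 2) = 64 + 36 + 0 = 100
d²(u, Site 3) = 144 + 49 + 36 = 229
d²(u, Site 4) = 9 + 9 + 64 = 82
d²(u, Site 5) = 1 + 9 + 0 = 10
d²(u, Site 6) = 1 + 4 + 4 = 9
d²(u, Site 7) = 4 + 324 + 16 = 344
Site 6 is nearest.

Site 6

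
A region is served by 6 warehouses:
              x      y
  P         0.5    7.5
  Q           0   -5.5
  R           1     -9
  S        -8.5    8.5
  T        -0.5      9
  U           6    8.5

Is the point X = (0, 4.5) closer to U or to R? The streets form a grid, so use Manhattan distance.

U

d(X,U) = |0−6| + |4.5−8.5| = 6 + 4 = 10
d(X,R) = |0−1| + |4.5−(-9)| = 1 + 13.5 = 14.5
10 < 14.5, so U is closer.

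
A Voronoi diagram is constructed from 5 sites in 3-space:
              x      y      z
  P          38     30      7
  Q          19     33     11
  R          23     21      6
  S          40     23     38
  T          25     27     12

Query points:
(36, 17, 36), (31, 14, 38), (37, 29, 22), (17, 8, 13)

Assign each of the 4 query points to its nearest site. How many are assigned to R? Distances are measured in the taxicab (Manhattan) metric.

1

(36, 17, 36) — d to each: P:44, Q:58, R:47, S:12, T:45 → nearest is S
(31, 14, 38) — d to each: P:54, Q:58, R:47, S:18, T:45 → nearest is S
(37, 29, 22) — d to each: P:17, Q:33, R:38, S:25, T:24 → nearest is P
(17, 8, 13) — d to each: P:49, Q:29, R:26, S:63, T:28 → nearest is R
1 of the 4 points has R as nearest.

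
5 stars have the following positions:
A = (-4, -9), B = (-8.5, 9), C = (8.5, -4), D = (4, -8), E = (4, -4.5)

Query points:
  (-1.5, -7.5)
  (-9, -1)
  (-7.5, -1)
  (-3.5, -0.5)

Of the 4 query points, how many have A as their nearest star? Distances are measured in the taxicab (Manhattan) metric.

(-1.5, -7.5) — d to each: A:4, B:23.5, C:13.5, D:6, E:8.5 → nearest is A
(-9, -1) — d to each: A:13, B:10.5, C:20.5, D:20, E:16.5 → nearest is B
(-7.5, -1) — d to each: A:11.5, B:11, C:19, D:18.5, E:15 → nearest is B
(-3.5, -0.5) — d to each: A:9, B:14.5, C:15.5, D:15, E:11.5 → nearest is A
2 of the 4 points have A as nearest.

2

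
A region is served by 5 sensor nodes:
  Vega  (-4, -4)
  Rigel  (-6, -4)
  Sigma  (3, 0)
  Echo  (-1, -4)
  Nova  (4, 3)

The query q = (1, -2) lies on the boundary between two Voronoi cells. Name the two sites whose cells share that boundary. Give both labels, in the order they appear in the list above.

Squared distances from q to each site:
d²(q, Vega) = (1−(-4))² + (-2−(-4))² = 25 + 4 = 29
d²(q, Rigel) = (1−(-6))² + (-2−(-4))² = 49 + 4 = 53
d²(q, Sigma) = (1−3)² + (-2−0)² = 4 + 4 = 8
d²(q, Echo) = (1−(-1))² + (-2−(-4))² = 4 + 4 = 8
d²(q, Nova) = (1−4)² + (-2−3)² = 9 + 25 = 34
q is equidistant from Sigma and Echo (both at squared distance 8), and every other site is strictly farther — so q lies on the Sigma–Echo Voronoi edge.

Sigma and Echo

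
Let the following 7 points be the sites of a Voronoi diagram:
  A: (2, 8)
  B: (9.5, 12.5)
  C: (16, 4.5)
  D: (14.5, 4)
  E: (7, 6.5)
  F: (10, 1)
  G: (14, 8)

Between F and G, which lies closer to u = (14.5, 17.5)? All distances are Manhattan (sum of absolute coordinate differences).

G

d(u,F) = |14.5−10| + |17.5−1| = 4.5 + 16.5 = 21
d(u,G) = |14.5−14| + |17.5−8| = 0.5 + 9.5 = 10
21 > 10, so G is closer.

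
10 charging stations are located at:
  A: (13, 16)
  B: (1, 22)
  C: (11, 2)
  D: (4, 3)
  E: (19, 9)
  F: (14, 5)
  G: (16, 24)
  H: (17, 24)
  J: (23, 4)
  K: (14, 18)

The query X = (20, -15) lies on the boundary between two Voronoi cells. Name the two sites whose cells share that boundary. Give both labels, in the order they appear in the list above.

Squared distances from X to each site:
|XA|² = (20−13)² + (-15−16)² = 49 + 961 = 1010
|XB|² = (20−1)² + (-15−22)² = 361 + 1369 = 1730
|XC|² = (20−11)² + (-15−2)² = 81 + 289 = 370
|XD|² = (20−4)² + (-15−3)² = 256 + 324 = 580
|XE|² = (20−19)² + (-15−9)² = 1 + 576 = 577
|XF|² = (20−14)² + (-15−5)² = 36 + 400 = 436
|XG|² = (20−16)² + (-15−24)² = 16 + 1521 = 1537
|XH|² = (20−17)² + (-15−24)² = 9 + 1521 = 1530
|XJ|² = (20−23)² + (-15−4)² = 9 + 361 = 370
|XK|² = (20−14)² + (-15−18)² = 36 + 1089 = 1125
X is equidistant from C and J (both at squared distance 370), and every other site is strictly farther — so X lies on the C–J Voronoi edge.

C and J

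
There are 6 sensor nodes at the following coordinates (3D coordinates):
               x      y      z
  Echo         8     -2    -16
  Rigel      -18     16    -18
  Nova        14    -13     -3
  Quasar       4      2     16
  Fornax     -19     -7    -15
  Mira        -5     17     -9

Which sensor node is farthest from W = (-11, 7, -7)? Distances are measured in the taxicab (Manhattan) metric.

Nova

d(W, Echo) = |-11−8| + |7−(-2)| + |-7−(-16)| = 19 + 9 + 9 = 37
d(W, Rigel) = |-11−(-18)| + |7−16| + |-7−(-18)| = 7 + 9 + 11 = 27
d(W, Nova) = |-11−14| + |7−(-13)| + |-7−(-3)| = 25 + 20 + 4 = 49
d(W, Quasar) = |-11−4| + |7−2| + |-7−16| = 15 + 5 + 23 = 43
d(W, Fornax) = |-11−(-19)| + |7−(-7)| + |-7−(-15)| = 8 + 14 + 8 = 30
d(W, Mira) = |-11−(-5)| + |7−17| + |-7−(-9)| = 6 + 10 + 2 = 18
The largest is to Nova.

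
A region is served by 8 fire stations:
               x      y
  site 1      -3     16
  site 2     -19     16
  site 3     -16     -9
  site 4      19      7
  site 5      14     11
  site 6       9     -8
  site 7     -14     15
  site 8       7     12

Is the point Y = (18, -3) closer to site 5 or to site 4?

Compare squared distances:
d²(Y, site 5) = (18−14)² + (-3−11)² = 16 + 196 = 212
d²(Y, site 4) = (18−19)² + (-3−7)² = 1 + 100 = 101
212 > 101, so site 4 is closer.

site 4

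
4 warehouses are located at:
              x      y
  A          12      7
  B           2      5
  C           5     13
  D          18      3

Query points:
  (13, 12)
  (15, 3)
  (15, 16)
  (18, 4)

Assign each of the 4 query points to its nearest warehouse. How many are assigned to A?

(13, 12) — d² to each: A:26, B:170, C:65, D:106 → nearest is A
(15, 3) — d² to each: A:25, B:173, C:200, D:9 → nearest is D
(15, 16) — d² to each: A:90, B:290, C:109, D:178 → nearest is A
(18, 4) — d² to each: A:45, B:257, C:250, D:1 → nearest is D
2 of the 4 points have A as nearest.

2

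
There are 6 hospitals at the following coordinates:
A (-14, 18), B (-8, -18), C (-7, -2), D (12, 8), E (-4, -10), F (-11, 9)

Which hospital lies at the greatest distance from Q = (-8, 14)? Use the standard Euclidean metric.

B

Compare squared distances (the ordering matches that of the actual distances):
|QA|² = (-8−(-14))² + (14−18)² = 36 + 16 = 52
|QB|² = (-8−(-8))² + (14−(-18))² = 0 + 1024 = 1024
|QC|² = (-8−(-7))² + (14−(-2))² = 1 + 256 = 257
|QD|² = (-8−12)² + (14−8)² = 400 + 36 = 436
|QE|² = (-8−(-4))² + (14−(-10))² = 16 + 576 = 592
|QF|² = (-8−(-11))² + (14−9)² = 9 + 25 = 34
The largest is to B.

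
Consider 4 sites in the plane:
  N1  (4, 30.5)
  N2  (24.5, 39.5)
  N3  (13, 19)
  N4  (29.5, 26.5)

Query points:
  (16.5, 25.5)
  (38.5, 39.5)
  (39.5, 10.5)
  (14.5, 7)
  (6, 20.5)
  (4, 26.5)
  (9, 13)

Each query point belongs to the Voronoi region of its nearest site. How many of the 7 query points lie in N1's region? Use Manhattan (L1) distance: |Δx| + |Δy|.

1

(16.5, 25.5) — d to each: N1:17.5, N2:22, N3:10, N4:14 → nearest is N3
(38.5, 39.5) — d to each: N1:43.5, N2:14, N3:46, N4:22 → nearest is N2
(39.5, 10.5) — d to each: N1:55.5, N2:44, N3:35, N4:26 → nearest is N4
(14.5, 7) — d to each: N1:34, N2:42.5, N3:13.5, N4:34.5 → nearest is N3
(6, 20.5) — d to each: N1:12, N2:37.5, N3:8.5, N4:29.5 → nearest is N3
(4, 26.5) — d to each: N1:4, N2:33.5, N3:16.5, N4:25.5 → nearest is N1
(9, 13) — d to each: N1:22.5, N2:42, N3:10, N4:34 → nearest is N3
1 of the 7 points has N1 as nearest.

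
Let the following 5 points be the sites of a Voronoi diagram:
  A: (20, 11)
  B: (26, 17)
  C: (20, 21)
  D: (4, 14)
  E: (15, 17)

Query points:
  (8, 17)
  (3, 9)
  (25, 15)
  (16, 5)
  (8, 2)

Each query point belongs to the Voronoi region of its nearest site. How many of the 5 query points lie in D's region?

3

(8, 17) — d² to each: A:180, B:324, C:160, D:25, E:49 → nearest is D
(3, 9) — d² to each: A:293, B:593, C:433, D:26, E:208 → nearest is D
(25, 15) — d² to each: A:41, B:5, C:61, D:442, E:104 → nearest is B
(16, 5) — d² to each: A:52, B:244, C:272, D:225, E:145 → nearest is A
(8, 2) — d² to each: A:225, B:549, C:505, D:160, E:274 → nearest is D
3 of the 5 points have D as nearest.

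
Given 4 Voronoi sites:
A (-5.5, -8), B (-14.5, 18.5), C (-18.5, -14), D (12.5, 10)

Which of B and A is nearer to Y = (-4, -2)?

Compare squared distances:
|YB|² = (-4−(-14.5))² + (-2−18.5)² = 110.25 + 420.25 = 530.5
|YA|² = (-4−(-5.5))² + (-2−(-8))² = 2.25 + 36 = 38.25
530.5 > 38.25, so A is closer.

A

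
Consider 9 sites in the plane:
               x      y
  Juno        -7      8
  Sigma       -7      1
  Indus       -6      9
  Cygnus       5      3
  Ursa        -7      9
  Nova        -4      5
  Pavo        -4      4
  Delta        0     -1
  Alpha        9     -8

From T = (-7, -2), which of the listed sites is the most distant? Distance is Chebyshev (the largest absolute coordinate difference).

Alpha

d(T, Juno) = max(0, 10) = 10
d(T, Sigma) = max(0, 3) = 3
d(T, Indus) = max(1, 11) = 11
d(T, Cygnus) = max(12, 5) = 12
d(T, Ursa) = max(0, 11) = 11
d(T, Nova) = max(3, 7) = 7
d(T, Pavo) = max(3, 6) = 6
d(T, Delta) = max(7, 1) = 7
d(T, Alpha) = max(16, 6) = 16
The largest is to Alpha.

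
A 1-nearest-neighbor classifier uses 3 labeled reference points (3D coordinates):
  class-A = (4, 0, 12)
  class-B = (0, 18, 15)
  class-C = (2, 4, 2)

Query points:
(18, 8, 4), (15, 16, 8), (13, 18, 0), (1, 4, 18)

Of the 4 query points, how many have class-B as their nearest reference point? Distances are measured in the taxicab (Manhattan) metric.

1

(18, 8, 4) — d to each: class-A:30, class-B:39, class-C:22 → nearest is class-C
(15, 16, 8) — d to each: class-A:31, class-B:24, class-C:31 → nearest is class-B
(13, 18, 0) — d to each: class-A:39, class-B:28, class-C:27 → nearest is class-C
(1, 4, 18) — d to each: class-A:13, class-B:18, class-C:17 → nearest is class-A
1 of the 4 points has class-B as nearest.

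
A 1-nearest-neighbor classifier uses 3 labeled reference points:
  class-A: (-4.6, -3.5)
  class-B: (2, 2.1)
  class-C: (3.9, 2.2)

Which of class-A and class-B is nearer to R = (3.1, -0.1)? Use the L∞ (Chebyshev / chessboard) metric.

class-B

d(R, class-A) = max(7.7, 3.4) = 7.7
d(R, class-B) = max(1.1, 2.2) = 2.2
7.7 > 2.2, so class-B is closer.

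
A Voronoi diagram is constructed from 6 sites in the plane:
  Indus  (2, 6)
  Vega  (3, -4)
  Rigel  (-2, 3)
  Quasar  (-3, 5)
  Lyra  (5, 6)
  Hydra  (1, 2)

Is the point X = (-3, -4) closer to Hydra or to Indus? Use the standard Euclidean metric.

Compare squared distances:
d²(X, Hydra) = (-3−1)² + (-4−2)² = 16 + 36 = 52
d²(X, Indus) = (-3−2)² + (-4−6)² = 25 + 100 = 125
52 < 125, so Hydra is closer.

Hydra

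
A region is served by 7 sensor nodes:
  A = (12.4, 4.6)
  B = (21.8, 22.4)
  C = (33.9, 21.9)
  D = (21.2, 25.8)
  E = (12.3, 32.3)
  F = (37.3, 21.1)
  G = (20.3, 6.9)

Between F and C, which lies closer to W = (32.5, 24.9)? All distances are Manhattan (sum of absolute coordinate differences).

d(W,F) = |32.5−37.3| + |24.9−21.1| = 4.8 + 3.8 = 8.6
d(W,C) = |32.5−33.9| + |24.9−21.9| = 1.4 + 3 = 4.4
8.6 > 4.4, so C is closer.

C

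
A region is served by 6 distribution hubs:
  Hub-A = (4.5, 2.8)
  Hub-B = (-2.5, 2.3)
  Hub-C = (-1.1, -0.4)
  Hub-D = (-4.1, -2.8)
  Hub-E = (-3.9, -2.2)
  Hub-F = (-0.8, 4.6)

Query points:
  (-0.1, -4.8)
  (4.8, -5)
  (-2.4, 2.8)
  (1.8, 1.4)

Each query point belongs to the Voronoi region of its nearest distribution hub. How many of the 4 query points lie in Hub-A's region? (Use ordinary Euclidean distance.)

1

(-0.1, -4.8) — d² to each: Hub-A:78.92, Hub-B:56.17, Hub-C:20.36, Hub-D:20, Hub-E:21.2, Hub-F:88.85 → nearest is Hub-D
(4.8, -5) — d² to each: Hub-A:60.93, Hub-B:106.58, Hub-C:55.97, Hub-D:84.05, Hub-E:83.53, Hub-F:123.52 → nearest is Hub-C
(-2.4, 2.8) — d² to each: Hub-A:47.61, Hub-B:0.26, Hub-C:11.93, Hub-D:34.25, Hub-E:27.25, Hub-F:5.8 → nearest is Hub-B
(1.8, 1.4) — d² to each: Hub-A:9.25, Hub-B:19.3, Hub-C:11.65, Hub-D:52.45, Hub-E:45.45, Hub-F:17 → nearest is Hub-A
1 of the 4 points has Hub-A as nearest.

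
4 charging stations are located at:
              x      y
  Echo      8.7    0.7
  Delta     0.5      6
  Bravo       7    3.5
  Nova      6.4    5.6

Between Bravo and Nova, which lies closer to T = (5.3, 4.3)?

Nova

Compare squared distances:
d²(T, Bravo) = (5.3−7)² + (4.3−3.5)² = 2.89 + 0.64 = 3.53
d²(T, Nova) = (5.3−6.4)² + (4.3−5.6)² = 1.21 + 1.69 = 2.9
3.53 > 2.9, so Nova is closer.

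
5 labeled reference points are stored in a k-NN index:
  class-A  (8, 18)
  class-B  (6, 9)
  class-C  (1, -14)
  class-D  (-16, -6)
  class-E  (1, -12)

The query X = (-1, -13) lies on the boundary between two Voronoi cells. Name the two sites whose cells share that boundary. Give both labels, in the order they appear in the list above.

Squared distances from X to each site:
d²(X, class-A) = 81 + 961 = 1042
d²(X, class-B) = 49 + 484 = 533
d²(X, class-C) = 4 + 1 = 5
d²(X, class-D) = 225 + 49 = 274
d²(X, class-E) = 4 + 1 = 5
X is equidistant from class-C and class-E (both at squared distance 5), and every other site is strictly farther — so X lies on the class-C–class-E Voronoi edge.

class-C and class-E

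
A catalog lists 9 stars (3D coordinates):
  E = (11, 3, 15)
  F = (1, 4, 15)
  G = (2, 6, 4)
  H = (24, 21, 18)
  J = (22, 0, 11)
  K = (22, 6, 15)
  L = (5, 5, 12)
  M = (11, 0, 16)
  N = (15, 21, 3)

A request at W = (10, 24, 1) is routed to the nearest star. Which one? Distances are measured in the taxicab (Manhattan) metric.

N

d(W,E) = |10−11| + |24−3| + |1−15| = 1 + 21 + 14 = 36
d(W,F) = |10−1| + |24−4| + |1−15| = 9 + 20 + 14 = 43
d(W,G) = |10−2| + |24−6| + |1−4| = 8 + 18 + 3 = 29
d(W,H) = |10−24| + |24−21| + |1−18| = 14 + 3 + 17 = 34
d(W,J) = |10−22| + |24−0| + |1−11| = 12 + 24 + 10 = 46
d(W,K) = |10−22| + |24−6| + |1−15| = 12 + 18 + 14 = 44
d(W,L) = |10−5| + |24−5| + |1−12| = 5 + 19 + 11 = 35
d(W,M) = |10−11| + |24−0| + |1−16| = 1 + 24 + 15 = 40
d(W,N) = |10−15| + |24−21| + |1−3| = 5 + 3 + 2 = 10
Minimum is at N.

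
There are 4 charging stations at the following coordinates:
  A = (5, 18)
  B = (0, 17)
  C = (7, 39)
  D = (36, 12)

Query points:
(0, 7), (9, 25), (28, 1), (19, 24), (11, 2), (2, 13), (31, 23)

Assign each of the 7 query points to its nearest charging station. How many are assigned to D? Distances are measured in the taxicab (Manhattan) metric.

(0, 7) — d to each: A:16, B:10, C:39, D:41 → nearest is B
(9, 25) — d to each: A:11, B:17, C:16, D:40 → nearest is A
(28, 1) — d to each: A:40, B:44, C:59, D:19 → nearest is D
(19, 24) — d to each: A:20, B:26, C:27, D:29 → nearest is A
(11, 2) — d to each: A:22, B:26, C:41, D:35 → nearest is A
(2, 13) — d to each: A:8, B:6, C:31, D:35 → nearest is B
(31, 23) — d to each: A:31, B:37, C:40, D:16 → nearest is D
2 of the 7 points have D as nearest.

2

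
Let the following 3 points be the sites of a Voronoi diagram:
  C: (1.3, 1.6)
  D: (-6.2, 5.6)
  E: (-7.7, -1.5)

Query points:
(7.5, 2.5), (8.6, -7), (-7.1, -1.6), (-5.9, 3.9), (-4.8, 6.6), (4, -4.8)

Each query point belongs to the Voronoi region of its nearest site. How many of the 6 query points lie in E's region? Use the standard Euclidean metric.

1

(7.5, 2.5) — d² to each: C:39.25, D:197.3, E:247.04 → nearest is C
(8.6, -7) — d² to each: C:127.25, D:377.8, E:295.94 → nearest is C
(-7.1, -1.6) — d² to each: C:80.8, D:52.65, E:0.37 → nearest is E
(-5.9, 3.9) — d² to each: C:57.13, D:2.98, E:32.4 → nearest is D
(-4.8, 6.6) — d² to each: C:62.21, D:2.96, E:74.02 → nearest is D
(4, -4.8) — d² to each: C:48.25, D:212.2, E:147.78 → nearest is C
1 of the 6 points has E as nearest.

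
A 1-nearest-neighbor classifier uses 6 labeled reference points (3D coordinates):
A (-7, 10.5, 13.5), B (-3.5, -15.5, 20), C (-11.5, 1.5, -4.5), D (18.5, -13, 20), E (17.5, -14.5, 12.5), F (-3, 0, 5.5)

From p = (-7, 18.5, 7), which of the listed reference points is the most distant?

Compare squared distances (the ordering matches that of the actual distances):
|pA|² = (-7−(-7))² + (18.5−10.5)² + (7−13.5)² = 0 + 64 + 42.25 = 106.25
|pB|² = (-7−(-3.5))² + (18.5−(-15.5))² + (7−20)² = 12.25 + 1156 + 169 = 1337.25
|pC|² = (-7−(-11.5))² + (18.5−1.5)² + (7−(-4.5))² = 20.25 + 289 + 132.25 = 441.5
|pD|² = (-7−18.5)² + (18.5−(-13))² + (7−20)² = 650.25 + 992.25 + 169 = 1811.5
|pE|² = (-7−17.5)² + (18.5−(-14.5))² + (7−12.5)² = 600.25 + 1089 + 30.25 = 1719.5
|pF|² = (-7−(-3))² + (18.5−0)² + (7−5.5)² = 16 + 342.25 + 2.25 = 360.5
The largest is to D.

D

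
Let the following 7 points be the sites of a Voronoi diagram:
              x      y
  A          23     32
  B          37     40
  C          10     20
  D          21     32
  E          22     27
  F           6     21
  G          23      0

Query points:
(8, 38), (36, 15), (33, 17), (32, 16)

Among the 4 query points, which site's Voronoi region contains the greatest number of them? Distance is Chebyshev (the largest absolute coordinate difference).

E

(8, 38) — d to each: A:15, B:29, C:18, D:13, E:14, F:17, G:38 → nearest is D
(36, 15) — d to each: A:17, B:25, C:26, D:17, E:14, F:30, G:15 → nearest is E
(33, 17) — d to each: A:15, B:23, C:23, D:15, E:11, F:27, G:17 → nearest is E
(32, 16) — d to each: A:16, B:24, C:22, D:16, E:11, F:26, G:16 → nearest is E
Tally — D:1, E:3. E captures the most (3).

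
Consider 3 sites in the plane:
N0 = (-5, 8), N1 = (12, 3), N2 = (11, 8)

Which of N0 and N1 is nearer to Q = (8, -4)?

N1

Compare squared distances:
|QN0|² = (8−(-5))² + (-4−8)² = 169 + 144 = 313
|QN1|² = (8−12)² + (-4−3)² = 16 + 49 = 65
313 > 65, so N1 is closer.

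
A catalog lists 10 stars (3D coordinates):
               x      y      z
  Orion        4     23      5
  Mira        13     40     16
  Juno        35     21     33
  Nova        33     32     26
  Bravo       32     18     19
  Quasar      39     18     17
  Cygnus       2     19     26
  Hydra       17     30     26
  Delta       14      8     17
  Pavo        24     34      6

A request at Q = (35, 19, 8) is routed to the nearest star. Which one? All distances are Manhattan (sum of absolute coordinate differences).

d(Q, Orion) = 31 + 4 + 3 = 38
d(Q, Mira) = 22 + 21 + 8 = 51
d(Q, Juno) = 0 + 2 + 25 = 27
d(Q, Nova) = 2 + 13 + 18 = 33
d(Q, Bravo) = 3 + 1 + 11 = 15
d(Q, Quasar) = 4 + 1 + 9 = 14
d(Q, Cygnus) = 33 + 0 + 18 = 51
d(Q, Hydra) = 18 + 11 + 18 = 47
d(Q, Delta) = 21 + 11 + 9 = 41
d(Q, Pavo) = 11 + 15 + 2 = 28
Quasar is nearest.

Quasar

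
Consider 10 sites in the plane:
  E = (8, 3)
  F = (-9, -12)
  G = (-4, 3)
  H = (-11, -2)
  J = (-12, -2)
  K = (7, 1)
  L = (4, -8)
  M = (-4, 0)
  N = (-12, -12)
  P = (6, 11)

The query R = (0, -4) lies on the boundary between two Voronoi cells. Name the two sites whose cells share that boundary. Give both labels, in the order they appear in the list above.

L and M

Squared distances from R to each site:
|RE|² = (0−8)² + (-4−3)² = 64 + 49 = 113
|RF|² = (0−(-9))² + (-4−(-12))² = 81 + 64 = 145
|RG|² = (0−(-4))² + (-4−3)² = 16 + 49 = 65
|RH|² = (0−(-11))² + (-4−(-2))² = 121 + 4 = 125
|RJ|² = (0−(-12))² + (-4−(-2))² = 144 + 4 = 148
|RK|² = (0−7)² + (-4−1)² = 49 + 25 = 74
|RL|² = (0−4)² + (-4−(-8))² = 16 + 16 = 32
|RM|² = (0−(-4))² + (-4−0)² = 16 + 16 = 32
|RN|² = (0−(-12))² + (-4−(-12))² = 144 + 64 = 208
|RP|² = (0−6)² + (-4−11)² = 36 + 225 = 261
R is equidistant from L and M (both at squared distance 32), and every other site is strictly farther — so R lies on the L–M Voronoi edge.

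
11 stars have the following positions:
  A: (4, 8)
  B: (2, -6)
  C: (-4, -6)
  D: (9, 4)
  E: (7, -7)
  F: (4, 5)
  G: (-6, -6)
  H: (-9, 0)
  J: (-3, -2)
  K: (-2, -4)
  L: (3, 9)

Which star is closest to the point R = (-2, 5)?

F

Squared Euclidean distances:
|RA|² = (-2−4)² + (5−8)² = 36 + 9 = 45
|RB|² = (-2−2)² + (5−(-6))² = 16 + 121 = 137
|RC|² = (-2−(-4))² + (5−(-6))² = 4 + 121 = 125
|RD|² = (-2−9)² + (5−4)² = 121 + 1 = 122
|RE|² = (-2−7)² + (5−(-7))² = 81 + 144 = 225
|RF|² = (-2−4)² + (5−5)² = 36 + 0 = 36
|RG|² = (-2−(-6))² + (5−(-6))² = 16 + 121 = 137
|RH|² = (-2−(-9))² + (5−0)² = 49 + 25 = 74
|RJ|² = (-2−(-3))² + (5−(-2))² = 1 + 49 = 50
|RK|² = (-2−(-2))² + (5−(-4))² = 0 + 81 = 81
|RL|² = (-2−3)² + (5−9)² = 25 + 16 = 41
Minimum is at F.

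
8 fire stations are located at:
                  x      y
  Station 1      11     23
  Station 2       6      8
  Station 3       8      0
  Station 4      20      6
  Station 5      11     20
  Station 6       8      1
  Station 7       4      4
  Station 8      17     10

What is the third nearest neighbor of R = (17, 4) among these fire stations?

Compare squared distances (the ordering matches that of the actual distances):
d²(R, Station 1) = 36 + 361 = 397
d²(R, Station 2) = 121 + 16 = 137
d²(R, Station 3) = 81 + 16 = 97
d²(R, Station 4) = 9 + 4 = 13
d²(R, Station 5) = 36 + 256 = 292
d²(R, Station 6) = 81 + 9 = 90
d²(R, Station 7) = 169 + 0 = 169
d²(R, Station 8) = 0 + 36 = 36
Sorted ascending: Station 4, Station 8, Station 6, Station 3, … — the third-nearest is Station 6.

Station 6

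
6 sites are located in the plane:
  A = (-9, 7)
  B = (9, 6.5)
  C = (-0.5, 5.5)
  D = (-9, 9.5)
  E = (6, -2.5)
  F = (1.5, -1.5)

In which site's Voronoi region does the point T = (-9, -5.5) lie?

Squared Euclidean distances:
|TA|² = 0 + 156.25 = 156.25
|TB|² = 324 + 144 = 468
|TC|² = 72.25 + 121 = 193.25
|TD|² = 0 + 225 = 225
|TE|² = 225 + 9 = 234
|TF|² = 110.25 + 16 = 126.25
F is nearest.

F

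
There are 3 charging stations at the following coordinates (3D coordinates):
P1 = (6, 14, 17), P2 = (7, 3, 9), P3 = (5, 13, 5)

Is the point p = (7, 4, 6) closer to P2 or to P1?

Compare squared distances:
|pP2|² = (7−7)² + (4−3)² + (6−9)² = 0 + 1 + 9 = 10
|pP1|² = (7−6)² + (4−14)² + (6−17)² = 1 + 100 + 121 = 222
10 < 222, so P2 is closer.

P2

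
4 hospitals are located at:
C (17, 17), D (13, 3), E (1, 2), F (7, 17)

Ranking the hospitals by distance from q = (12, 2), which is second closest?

E

Squared Euclidean distances:
|qC|² = 25 + 225 = 250
|qD|² = 1 + 1 = 2
|qE|² = 121 + 0 = 121
|qF|² = 25 + 225 = 250
Sorted ascending: D, E, C, … — the second-nearest is E.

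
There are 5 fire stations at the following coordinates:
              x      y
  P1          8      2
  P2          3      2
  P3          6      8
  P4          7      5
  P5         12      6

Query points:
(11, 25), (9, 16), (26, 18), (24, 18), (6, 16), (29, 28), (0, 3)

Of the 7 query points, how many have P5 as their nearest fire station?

3

(11, 25) — d² to each: P1:538, P2:593, P3:314, P4:416, P5:362 → nearest is P3
(9, 16) — d² to each: P1:197, P2:232, P3:73, P4:125, P5:109 → nearest is P3
(26, 18) — d² to each: P1:580, P2:785, P3:500, P4:530, P5:340 → nearest is P5
(24, 18) — d² to each: P1:512, P2:697, P3:424, P4:458, P5:288 → nearest is P5
(6, 16) — d² to each: P1:200, P2:205, P3:64, P4:122, P5:136 → nearest is P3
(29, 28) — d² to each: P1:1117, P2:1352, P3:929, P4:1013, P5:773 → nearest is P5
(0, 3) — d² to each: P1:65, P2:10, P3:61, P4:53, P5:153 → nearest is P2
3 of the 7 points have P5 as nearest.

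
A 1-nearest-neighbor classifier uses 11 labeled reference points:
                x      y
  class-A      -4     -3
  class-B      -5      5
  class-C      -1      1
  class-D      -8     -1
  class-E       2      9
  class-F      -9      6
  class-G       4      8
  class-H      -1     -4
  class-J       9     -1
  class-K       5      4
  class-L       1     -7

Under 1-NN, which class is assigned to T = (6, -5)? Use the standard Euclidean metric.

Compare squared distances (the ordering matches that of the actual distances):
d²(T, class-A) = 100 + 4 = 104
d²(T, class-B) = 121 + 100 = 221
d²(T, class-C) = 49 + 36 = 85
d²(T, class-D) = 196 + 16 = 212
d²(T, class-E) = 16 + 196 = 212
d²(T, class-F) = 225 + 121 = 346
d²(T, class-G) = 4 + 169 = 173
d²(T, class-H) = 49 + 1 = 50
d²(T, class-J) = 9 + 16 = 25
d²(T, class-K) = 1 + 81 = 82
d²(T, class-L) = 25 + 4 = 29
The smallest is to class-J, so T lies in the Voronoi region of class-J.

class-J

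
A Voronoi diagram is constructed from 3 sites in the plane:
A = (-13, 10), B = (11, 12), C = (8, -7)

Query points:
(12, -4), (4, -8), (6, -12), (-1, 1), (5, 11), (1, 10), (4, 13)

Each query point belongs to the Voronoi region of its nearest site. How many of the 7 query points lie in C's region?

(12, -4) — d² to each: A:821, B:257, C:25 → nearest is C
(4, -8) — d² to each: A:613, B:449, C:17 → nearest is C
(6, -12) — d² to each: A:845, B:601, C:29 → nearest is C
(-1, 1) — d² to each: A:225, B:265, C:145 → nearest is C
(5, 11) — d² to each: A:325, B:37, C:333 → nearest is B
(1, 10) — d² to each: A:196, B:104, C:338 → nearest is B
(4, 13) — d² to each: A:298, B:50, C:416 → nearest is B
4 of the 7 points have C as nearest.

4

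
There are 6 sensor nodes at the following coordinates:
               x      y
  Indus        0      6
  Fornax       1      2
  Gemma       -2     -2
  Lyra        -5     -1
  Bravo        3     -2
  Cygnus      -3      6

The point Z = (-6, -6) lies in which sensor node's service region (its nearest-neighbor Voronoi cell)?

Since √ is increasing, it suffices to compare squared distances:
d²(Z, Indus) = (-6−0)² + (-6−6)² = 36 + 144 = 180
d²(Z, Fornax) = (-6−1)² + (-6−2)² = 49 + 64 = 113
d²(Z, Gemma) = (-6−(-2))² + (-6−(-2))² = 16 + 16 = 32
d²(Z, Lyra) = (-6−(-5))² + (-6−(-1))² = 1 + 25 = 26
d²(Z, Bravo) = (-6−3)² + (-6−(-2))² = 81 + 16 = 97
d²(Z, Cygnus) = (-6−(-3))² + (-6−6)² = 9 + 144 = 153
Minimum is at Lyra.

Lyra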